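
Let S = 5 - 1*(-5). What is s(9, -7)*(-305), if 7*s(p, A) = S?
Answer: -3050/7 ≈ -435.71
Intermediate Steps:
S = 10 (S = 5 + 5 = 10)
s(p, A) = 10/7 (s(p, A) = (⅐)*10 = 10/7)
s(9, -7)*(-305) = (10/7)*(-305) = -3050/7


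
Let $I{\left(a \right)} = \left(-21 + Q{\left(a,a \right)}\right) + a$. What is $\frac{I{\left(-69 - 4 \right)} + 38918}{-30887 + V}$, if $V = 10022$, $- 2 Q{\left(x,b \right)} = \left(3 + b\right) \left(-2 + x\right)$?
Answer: $- \frac{36199}{20865} \approx -1.7349$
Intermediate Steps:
$Q{\left(x,b \right)} = - \frac{\left(-2 + x\right) \left(3 + b\right)}{2}$ ($Q{\left(x,b \right)} = - \frac{\left(3 + b\right) \left(-2 + x\right)}{2} = - \frac{\left(-2 + x\right) \left(3 + b\right)}{2}$)
$I{\left(a \right)} = -18 + \frac{a}{2} - \frac{a^{2}}{2}$ ($I{\left(a \right)} = \left(-21 + \left(3 + a - \frac{3 a}{2} - \frac{a a}{2}\right)\right) + a = \left(-21 + \left(3 + a - \frac{3 a}{2} - \frac{a^{2}}{2}\right)\right) + a = \left(-21 - \left(-3 + \frac{a}{2} + \frac{a^{2}}{2}\right)\right) + a = \left(-18 - \frac{a}{2} - \frac{a^{2}}{2}\right) + a = -18 + \frac{a}{2} - \frac{a^{2}}{2}$)
$\frac{I{\left(-69 - 4 \right)} + 38918}{-30887 + V} = \frac{\left(-18 + \frac{-69 - 4}{2} - \frac{\left(-69 - 4\right)^{2}}{2}\right) + 38918}{-30887 + 10022} = \frac{\left(-18 + \frac{-69 - 4}{2} - \frac{\left(-69 - 4\right)^{2}}{2}\right) + 38918}{-20865} = \left(\left(-18 + \frac{1}{2} \left(-73\right) - \frac{\left(-73\right)^{2}}{2}\right) + 38918\right) \left(- \frac{1}{20865}\right) = \left(\left(-18 - \frac{73}{2} - \frac{5329}{2}\right) + 38918\right) \left(- \frac{1}{20865}\right) = \left(-2719 + 38918\right) \left(- \frac{1}{20865}\right) = 36199 \left(- \frac{1}{20865}\right) = - \frac{36199}{20865}$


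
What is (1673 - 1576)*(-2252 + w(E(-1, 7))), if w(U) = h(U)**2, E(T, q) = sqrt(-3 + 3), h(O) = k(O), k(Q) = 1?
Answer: -218347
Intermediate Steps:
h(O) = 1
E(T, q) = 0 (E(T, q) = sqrt(0) = 0)
w(U) = 1 (w(U) = 1**2 = 1)
(1673 - 1576)*(-2252 + w(E(-1, 7))) = (1673 - 1576)*(-2252 + 1) = 97*(-2251) = -218347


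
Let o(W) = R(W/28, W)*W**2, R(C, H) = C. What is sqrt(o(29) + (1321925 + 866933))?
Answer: sqrt(429186891)/14 ≈ 1479.8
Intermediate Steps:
o(W) = W**3/28 (o(W) = (W/28)*W**2 = W**3/28)
sqrt(o(29) + (1321925 + 866933)) = sqrt((1/28)*29**3 + (1321925 + 866933)) = sqrt((1/28)*24389 + 2188858) = sqrt(24389/28 + 2188858) = sqrt(61312413/28) = sqrt(429186891)/14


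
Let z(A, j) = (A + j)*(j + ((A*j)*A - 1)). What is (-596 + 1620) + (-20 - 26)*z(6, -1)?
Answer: 9764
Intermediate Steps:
z(A, j) = (A + j)*(-1 + j + j*A**2) (z(A, j) = (A + j)*(j + (j*A**2 - 1)) = (A + j)*(j + (-1 + j*A**2)) = (A + j)*(-1 + j + j*A**2))
(-596 + 1620) + (-20 - 26)*z(6, -1) = (-596 + 1620) + (-20 - 26)*((-1)**2 - 1*6 - 1*(-1) + 6*(-1) - 1*6**3 + 6**2*(-1)**2) = 1024 - 46*(1 - 6 + 1 - 6 - 1*216 + 36*1) = 1024 - 46*(1 - 6 + 1 - 6 - 216 + 36) = 1024 - 46*(-190) = 1024 + 8740 = 9764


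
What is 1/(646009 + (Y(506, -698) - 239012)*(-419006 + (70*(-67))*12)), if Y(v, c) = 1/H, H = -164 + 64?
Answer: 50/5679985409693 ≈ 8.8028e-12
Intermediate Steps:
H = -100
Y(v, c) = -1/100 (Y(v, c) = 1/(-100) = -1/100)
1/(646009 + (Y(506, -698) - 239012)*(-419006 + (70*(-67))*12)) = 1/(646009 + (-1/100 - 239012)*(-419006 + (70*(-67))*12)) = 1/(646009 - 23901201*(-419006 - 4690*12)/100) = 1/(646009 - 23901201*(-419006 - 56280)/100) = 1/(646009 - 23901201/100*(-475286)) = 1/(646009 + 5679953109243/50) = 1/(5679985409693/50) = 50/5679985409693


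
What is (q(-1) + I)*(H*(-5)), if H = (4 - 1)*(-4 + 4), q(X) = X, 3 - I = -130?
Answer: 0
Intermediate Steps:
I = 133 (I = 3 - 1*(-130) = 3 + 130 = 133)
H = 0 (H = 3*0 = 0)
(q(-1) + I)*(H*(-5)) = (-1 + 133)*(0*(-5)) = 132*0 = 0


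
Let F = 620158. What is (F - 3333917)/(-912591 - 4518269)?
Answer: 2713759/5430860 ≈ 0.49969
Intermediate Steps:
(F - 3333917)/(-912591 - 4518269) = (620158 - 3333917)/(-912591 - 4518269) = -2713759/(-5430860) = -2713759*(-1/5430860) = 2713759/5430860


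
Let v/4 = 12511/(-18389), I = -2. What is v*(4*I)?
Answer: 400352/18389 ≈ 21.771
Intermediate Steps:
v = -50044/18389 (v = 4*(12511/(-18389)) = 4*(12511*(-1/18389)) = 4*(-12511/18389) = -50044/18389 ≈ -2.7214)
v*(4*I) = -200176*(-2)/18389 = -50044/18389*(-8) = 400352/18389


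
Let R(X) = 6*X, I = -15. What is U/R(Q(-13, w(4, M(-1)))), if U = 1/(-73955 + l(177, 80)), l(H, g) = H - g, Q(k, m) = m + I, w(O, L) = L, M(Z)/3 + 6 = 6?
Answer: 1/6647220 ≈ 1.5044e-7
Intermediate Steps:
M(Z) = 0 (M(Z) = -18 + 3*6 = -18 + 18 = 0)
Q(k, m) = -15 + m (Q(k, m) = m - 15 = -15 + m)
U = -1/73858 (U = 1/(-73955 + (177 - 1*80)) = 1/(-73955 + (177 - 80)) = 1/(-73955 + 97) = 1/(-73858) = -1/73858 ≈ -1.3539e-5)
U/R(Q(-13, w(4, M(-1)))) = -1/(6*(-15 + 0))/73858 = -1/(73858*(6*(-15))) = -1/73858/(-90) = -1/73858*(-1/90) = 1/6647220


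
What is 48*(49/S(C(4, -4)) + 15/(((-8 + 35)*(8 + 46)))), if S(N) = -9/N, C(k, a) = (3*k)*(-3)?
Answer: 762088/81 ≈ 9408.5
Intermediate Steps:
C(k, a) = -9*k
48*(49/S(C(4, -4)) + 15/(((-8 + 35)*(8 + 46)))) = 48*(49/((-9/((-9*4)))) + 15/(((-8 + 35)*(8 + 46)))) = 48*(49/((-9/(-36))) + 15/((27*54))) = 48*(49/((-9*(-1/36))) + 15/1458) = 48*(49/(¼) + 15*(1/1458)) = 48*(49*4 + 5/486) = 48*(196 + 5/486) = 48*(95261/486) = 762088/81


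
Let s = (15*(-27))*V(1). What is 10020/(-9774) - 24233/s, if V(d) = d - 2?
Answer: -4461323/73305 ≈ -60.860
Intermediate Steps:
V(d) = -2 + d
s = 405 (s = (15*(-27))*(-2 + 1) = -405*(-1) = 405)
10020/(-9774) - 24233/s = 10020/(-9774) - 24233/405 = 10020*(-1/9774) - 24233*1/405 = -1670/1629 - 24233/405 = -4461323/73305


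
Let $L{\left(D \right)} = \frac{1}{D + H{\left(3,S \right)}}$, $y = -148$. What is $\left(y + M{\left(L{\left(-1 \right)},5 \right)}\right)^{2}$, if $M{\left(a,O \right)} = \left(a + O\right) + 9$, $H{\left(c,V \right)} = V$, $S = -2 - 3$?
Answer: $\frac{648025}{36} \approx 18001.0$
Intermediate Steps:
$S = -5$ ($S = -2 - 3 = -5$)
$L{\left(D \right)} = \frac{1}{-5 + D}$ ($L{\left(D \right)} = \frac{1}{D - 5} = \frac{1}{-5 + D}$)
$M{\left(a,O \right)} = 9 + O + a$ ($M{\left(a,O \right)} = \left(O + a\right) + 9 = 9 + O + a$)
$\left(y + M{\left(L{\left(-1 \right)},5 \right)}\right)^{2} = \left(-148 + \left(9 + 5 + \frac{1}{-5 - 1}\right)\right)^{2} = \left(-148 + \left(9 + 5 + \frac{1}{-6}\right)\right)^{2} = \left(-148 + \left(9 + 5 - \frac{1}{6}\right)\right)^{2} = \left(-148 + \frac{83}{6}\right)^{2} = \left(- \frac{805}{6}\right)^{2} = \frac{648025}{36}$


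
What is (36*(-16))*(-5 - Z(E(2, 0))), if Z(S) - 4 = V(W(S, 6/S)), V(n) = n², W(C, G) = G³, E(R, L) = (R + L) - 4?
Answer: 425088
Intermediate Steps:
E(R, L) = -4 + L + R (E(R, L) = (L + R) - 4 = -4 + L + R)
Z(S) = 4 + 46656/S⁶ (Z(S) = 4 + ((6/S)³)² = 4 + (216/S³)² = 4 + 46656/S⁶)
(36*(-16))*(-5 - Z(E(2, 0))) = (36*(-16))*(-5 - (4 + 46656/(-4 + 0 + 2)⁶)) = -576*(-5 - (4 + 46656/(-2)⁶)) = -576*(-5 - (4 + 46656*(1/64))) = -576*(-5 - (4 + 729)) = -576*(-5 - 1*733) = -576*(-5 - 733) = -576*(-738) = 425088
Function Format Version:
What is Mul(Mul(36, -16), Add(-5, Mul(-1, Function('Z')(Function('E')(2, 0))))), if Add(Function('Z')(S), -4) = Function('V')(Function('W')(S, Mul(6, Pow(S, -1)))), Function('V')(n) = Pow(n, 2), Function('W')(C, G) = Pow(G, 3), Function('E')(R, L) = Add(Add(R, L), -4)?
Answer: 425088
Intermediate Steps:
Function('E')(R, L) = Add(-4, L, R) (Function('E')(R, L) = Add(Add(L, R), -4) = Add(-4, L, R))
Function('Z')(S) = Add(4, Mul(46656, Pow(S, -6))) (Function('Z')(S) = Add(4, Pow(Pow(Mul(6, Pow(S, -1)), 3), 2)) = Add(4, Pow(Mul(216, Pow(S, -3)), 2)) = Add(4, Mul(46656, Pow(S, -6))))
Mul(Mul(36, -16), Add(-5, Mul(-1, Function('Z')(Function('E')(2, 0))))) = Mul(Mul(36, -16), Add(-5, Mul(-1, Add(4, Mul(46656, Pow(Add(-4, 0, 2), -6)))))) = Mul(-576, Add(-5, Mul(-1, Add(4, Mul(46656, Pow(-2, -6)))))) = Mul(-576, Add(-5, Mul(-1, Add(4, Mul(46656, Rational(1, 64)))))) = Mul(-576, Add(-5, Mul(-1, Add(4, 729)))) = Mul(-576, Add(-5, Mul(-1, 733))) = Mul(-576, Add(-5, -733)) = Mul(-576, -738) = 425088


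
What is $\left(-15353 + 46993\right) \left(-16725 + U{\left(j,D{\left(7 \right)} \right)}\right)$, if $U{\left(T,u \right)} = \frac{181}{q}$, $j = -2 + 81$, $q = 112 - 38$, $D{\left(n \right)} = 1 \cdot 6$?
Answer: $- \frac{19576759580}{37} \approx -5.291 \cdot 10^{8}$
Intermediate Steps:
$D{\left(n \right)} = 6$
$q = 74$ ($q = 112 - 38 = 74$)
$j = 79$
$U{\left(T,u \right)} = \frac{181}{74}$
$\left(-15353 + 46993\right) \left(-16725 + U{\left(j,D{\left(7 \right)} \right)}\right) = \left(-15353 + 46993\right) \left(-16725 + \frac{181}{74}\right) = 31640 \left(- \frac{1237469}{74}\right) = - \frac{19576759580}{37}$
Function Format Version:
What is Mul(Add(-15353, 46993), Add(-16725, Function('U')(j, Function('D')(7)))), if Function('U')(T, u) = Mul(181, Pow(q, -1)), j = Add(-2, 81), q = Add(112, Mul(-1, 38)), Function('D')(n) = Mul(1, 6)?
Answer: Rational(-19576759580, 37) ≈ -5.2910e+8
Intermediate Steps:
Function('D')(n) = 6
q = 74 (q = Add(112, -38) = 74)
j = 79
Function('U')(T, u) = Rational(181, 74) (Function('U')(T, u) = Mul(181, Pow(74, -1)) = Mul(181, Rational(1, 74)) = Rational(181, 74))
Mul(Add(-15353, 46993), Add(-16725, Function('U')(j, Function('D')(7)))) = Mul(Add(-15353, 46993), Add(-16725, Rational(181, 74))) = Mul(31640, Rational(-1237469, 74)) = Rational(-19576759580, 37)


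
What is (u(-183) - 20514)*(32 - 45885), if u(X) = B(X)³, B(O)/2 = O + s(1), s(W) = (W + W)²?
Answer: 2104800621778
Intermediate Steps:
s(W) = 4*W² (s(W) = (2*W)² = 4*W²)
B(O) = 8 + 2*O (B(O) = 2*(O + 4*1²) = 2*(O + 4*1) = 2*(O + 4) = 2*(4 + O) = 8 + 2*O)
u(X) = (8 + 2*X)³
(u(-183) - 20514)*(32 - 45885) = (8*(4 - 183)³ - 20514)*(32 - 45885) = (8*(-179)³ - 20514)*(-45853) = (8*(-5735339) - 20514)*(-45853) = (-45882712 - 20514)*(-45853) = -45903226*(-45853) = 2104800621778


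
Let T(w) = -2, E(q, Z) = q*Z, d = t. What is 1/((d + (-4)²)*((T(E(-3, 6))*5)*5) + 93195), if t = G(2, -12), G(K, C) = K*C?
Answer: 1/93595 ≈ 1.0684e-5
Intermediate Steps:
G(K, C) = C*K
t = -24 (t = -12*2 = -24)
d = -24
E(q, Z) = Z*q
1/((d + (-4)²)*((T(E(-3, 6))*5)*5) + 93195) = 1/((-24 + (-4)²)*(-2*5*5) + 93195) = 1/((-24 + 16)*(-10*5) + 93195) = 1/(-8*(-50) + 93195) = 1/(400 + 93195) = 1/93595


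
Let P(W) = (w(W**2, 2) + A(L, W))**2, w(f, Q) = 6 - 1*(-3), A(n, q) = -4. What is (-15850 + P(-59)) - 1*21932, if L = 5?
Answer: -37757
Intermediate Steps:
w(f, Q) = 9 (w(f, Q) = 6 + 3 = 9)
P(W) = 25 (P(W) = (9 - 4)**2 = 5**2 = 25)
(-15850 + P(-59)) - 1*21932 = (-15850 + 25) - 1*21932 = -15825 - 21932 = -37757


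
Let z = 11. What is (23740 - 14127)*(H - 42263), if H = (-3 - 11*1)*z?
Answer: -407754621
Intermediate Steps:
H = -154 (H = (-3 - 11*1)*11 = (-3 - 11)*11 = -14*11 = -154)
(23740 - 14127)*(H - 42263) = (23740 - 14127)*(-154 - 42263) = 9613*(-42417) = -407754621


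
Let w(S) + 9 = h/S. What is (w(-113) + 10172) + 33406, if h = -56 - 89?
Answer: 4923442/113 ≈ 43570.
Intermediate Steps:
h = -145
w(S) = -9 - 145/S
(w(-113) + 10172) + 33406 = ((-9 - 145/(-113)) + 10172) + 33406 = ((-9 - 145*(-1/113)) + 10172) + 33406 = ((-9 + 145/113) + 10172) + 33406 = (-872/113 + 10172) + 33406 = 1148564/113 + 33406 = 4923442/113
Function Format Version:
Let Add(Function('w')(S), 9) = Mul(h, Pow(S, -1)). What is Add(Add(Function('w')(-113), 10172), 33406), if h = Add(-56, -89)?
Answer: Rational(4923442, 113) ≈ 43570.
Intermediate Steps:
h = -145
Function('w')(S) = Add(-9, Mul(-145, Pow(S, -1)))
Add(Add(Function('w')(-113), 10172), 33406) = Add(Add(Add(-9, Mul(-145, Pow(-113, -1))), 10172), 33406) = Add(Add(Add(-9, Mul(-145, Rational(-1, 113))), 10172), 33406) = Add(Add(Add(-9, Rational(145, 113)), 10172), 33406) = Add(Add(Rational(-872, 113), 10172), 33406) = Add(Rational(1148564, 113), 33406) = Rational(4923442, 113)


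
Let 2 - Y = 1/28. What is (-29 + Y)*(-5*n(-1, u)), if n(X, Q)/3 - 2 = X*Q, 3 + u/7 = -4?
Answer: 579105/28 ≈ 20682.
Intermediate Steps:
u = -49 (u = -21 + 7*(-4) = -21 - 28 = -49)
n(X, Q) = 6 + 3*Q*X (n(X, Q) = 6 + 3*(X*Q) = 6 + 3*(Q*X) = 6 + 3*Q*X)
Y = 55/28 (Y = 2 - 1/28 = 55/28 ≈ 1.9643)
(-29 + Y)*(-5*n(-1, u)) = (-29 + 55/28)*(-5*(6 + 3*(-49)*(-1))) = -(-3785)*(6 + 147)/28 = -(-3785)*153/28 = -757/28*(-765) = 579105/28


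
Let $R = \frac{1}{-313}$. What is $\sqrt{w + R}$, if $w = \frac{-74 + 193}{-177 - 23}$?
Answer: $\frac{i \sqrt{23441822}}{6260} \approx 0.77343 i$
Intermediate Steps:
$R = - \frac{1}{313} \approx -0.0031949$
$w = - \frac{119}{200}$ ($w = \frac{119}{-200} = 119 \left(- \frac{1}{200}\right) = - \frac{119}{200} \approx -0.595$)
$\sqrt{w + R} = \sqrt{- \frac{119}{200} - \frac{1}{313}} = \sqrt{- \frac{37447}{62600}} = \frac{i \sqrt{23441822}}{6260}$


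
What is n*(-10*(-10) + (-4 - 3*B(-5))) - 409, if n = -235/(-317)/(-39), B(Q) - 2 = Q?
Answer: -1693714/4121 ≈ -411.00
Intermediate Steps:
B(Q) = 2 + Q
n = -235/12363 (n = -235*(-1/317)*(-1/39) = (235/317)*(-1/39) = -235/12363 ≈ -0.019008)
n*(-10*(-10) + (-4 - 3*B(-5))) - 409 = -235*(-10*(-10) + (-4 - 3*(2 - 5)))/12363 - 409 = -235*(100 + (-4 - 3*(-3)))/12363 - 409 = -235*(100 + (-4 + 9))/12363 - 409 = -235*(100 + 5)/12363 - 409 = -235/12363*105 - 409 = -8225/4121 - 409 = -1693714/4121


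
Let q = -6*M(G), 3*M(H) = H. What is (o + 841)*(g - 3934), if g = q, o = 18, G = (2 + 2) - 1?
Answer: -3384460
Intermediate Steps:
G = 3 (G = 4 - 1 = 3)
M(H) = H/3
q = -6 (q = -2*3 = -6*1 = -6)
g = -6
(o + 841)*(g - 3934) = (18 + 841)*(-6 - 3934) = 859*(-3940) = -3384460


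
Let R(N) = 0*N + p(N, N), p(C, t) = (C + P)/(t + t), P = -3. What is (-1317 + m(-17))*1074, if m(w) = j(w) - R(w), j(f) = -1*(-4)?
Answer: -23983494/17 ≈ -1.4108e+6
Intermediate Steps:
j(f) = 4
p(C, t) = (-3 + C)/(2*t) (p(C, t) = (C - 3)/(t + t) = (-3 + C)/((2*t)) = (-3 + C)*(1/(2*t)) = (-3 + C)/(2*t))
R(N) = (-3 + N)/(2*N) (R(N) = 0*N + (-3 + N)/(2*N) = 0 + (-3 + N)/(2*N) = (-3 + N)/(2*N))
m(w) = 4 - (-3 + w)/(2*w)
(-1317 + m(-17))*1074 = (-1317 + (½)*(3 + 7*(-17))/(-17))*1074 = (-1317 + (½)*(-1/17)*(3 - 119))*1074 = (-1317 + (½)*(-1/17)*(-116))*1074 = (-1317 + 58/17)*1074 = -22331/17*1074 = -23983494/17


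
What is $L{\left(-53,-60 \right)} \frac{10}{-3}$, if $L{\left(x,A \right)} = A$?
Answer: $200$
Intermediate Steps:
$L{\left(-53,-60 \right)} \frac{10}{-3} = - 60 \frac{10}{-3} = - 60 \cdot 10 \left(- \frac{1}{3}\right) = \left(-60\right) \left(- \frac{10}{3}\right) = 200$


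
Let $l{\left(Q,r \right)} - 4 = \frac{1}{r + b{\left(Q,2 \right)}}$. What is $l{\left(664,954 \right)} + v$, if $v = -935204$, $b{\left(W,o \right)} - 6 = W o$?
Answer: $- \frac{2139737599}{2288} \approx -9.352 \cdot 10^{5}$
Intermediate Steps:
$b{\left(W,o \right)} = 6 + W o$
$l{\left(Q,r \right)} = 4 + \frac{1}{6 + r + 2 Q}$ ($l{\left(Q,r \right)} = 4 + \frac{1}{r + \left(6 + Q 2\right)} = 4 + \frac{1}{r + \left(6 + 2 Q\right)} = 4 + \frac{1}{6 + r + 2 Q}$)
$l{\left(664,954 \right)} + v = \frac{25 + 4 \cdot 954 + 8 \cdot 664}{6 + 954 + 2 \cdot 664} - 935204 = \frac{25 + 3816 + 5312}{6 + 954 + 1328} - 935204 = \frac{1}{2288} \cdot 9153 - 935204 = \frac{9153}{2288} - 935204 = - \frac{2139737599}{2288}$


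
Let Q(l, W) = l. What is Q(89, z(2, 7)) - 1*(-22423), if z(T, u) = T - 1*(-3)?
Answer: 22512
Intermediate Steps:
z(T, u) = 3 + T (z(T, u) = T + 3 = 3 + T)
Q(89, z(2, 7)) - 1*(-22423) = 89 - 1*(-22423) = 89 + 22423 = 22512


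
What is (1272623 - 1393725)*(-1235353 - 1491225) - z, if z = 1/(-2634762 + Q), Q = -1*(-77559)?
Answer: 844373212572430069/2557203 ≈ 3.3019e+11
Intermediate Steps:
Q = 77559
z = -1/2557203 (z = 1/(-2634762 + 77559) = 1/(-2557203) = -1/2557203 ≈ -3.9105e-7)
(1272623 - 1393725)*(-1235353 - 1491225) - z = (1272623 - 1393725)*(-1235353 - 1491225) - 1*(-1/2557203) = -121102*(-2726578) + 1/2557203 = 330194048956 + 1/2557203 = 844373212572430069/2557203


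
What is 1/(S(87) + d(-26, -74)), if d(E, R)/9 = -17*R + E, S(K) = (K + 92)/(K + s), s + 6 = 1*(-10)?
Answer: 71/787427 ≈ 9.0167e-5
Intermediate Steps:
s = -16 (s = -6 + 1*(-10) = -6 - 10 = -16)
S(K) = (92 + K)/(-16 + K) (S(K) = (K + 92)/(K - 16) = (92 + K)/(-16 + K))
d(E, R) = -153*R + 9*E (d(E, R) = 9*(-17*R + E) = 9*(E - 17*R) = -153*R + 9*E)
1/(S(87) + d(-26, -74)) = 1/((92 + 87)/(-16 + 87) + (-153*(-74) + 9*(-26))) = 1/(179/71 + (11322 - 234)) = 1/((1/71)*179 + 11088) = 1/(179/71 + 11088) = 1/(787427/71) = 71/787427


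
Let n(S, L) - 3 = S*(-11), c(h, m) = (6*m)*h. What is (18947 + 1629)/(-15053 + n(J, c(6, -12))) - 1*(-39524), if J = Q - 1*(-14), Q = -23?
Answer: 590902748/14951 ≈ 39523.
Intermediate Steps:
J = -9 (J = -23 - 1*(-14) = -23 + 14 = -9)
c(h, m) = 6*h*m
n(S, L) = 3 - 11*S (n(S, L) = 3 + S*(-11) = 3 - 11*S)
(18947 + 1629)/(-15053 + n(J, c(6, -12))) - 1*(-39524) = (18947 + 1629)/(-15053 + (3 - 11*(-9))) - 1*(-39524) = 20576/(-15053 + (3 + 99)) + 39524 = 20576/(-15053 + 102) + 39524 = 20576/(-14951) + 39524 = 20576*(-1/14951) + 39524 = -20576/14951 + 39524 = 590902748/14951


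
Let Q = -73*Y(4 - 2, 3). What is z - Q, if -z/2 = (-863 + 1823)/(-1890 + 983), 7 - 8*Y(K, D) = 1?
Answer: 206313/3628 ≈ 56.867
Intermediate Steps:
Y(K, D) = 3/4 (Y(K, D) = 7/8 - 1/8*1 = 7/8 - 1/8 = 3/4)
z = 1920/907 (z = -2*(-863 + 1823)/(-1890 + 983) = -1920/(-907) = -1920*(-1)/907 = -2*(-960/907) = 1920/907 ≈ 2.1169)
Q = -219/4 (Q = -73*3/4 = -219/4 ≈ -54.750)
z - Q = 1920/907 - 1*(-219/4) = 1920/907 + 219/4 = 206313/3628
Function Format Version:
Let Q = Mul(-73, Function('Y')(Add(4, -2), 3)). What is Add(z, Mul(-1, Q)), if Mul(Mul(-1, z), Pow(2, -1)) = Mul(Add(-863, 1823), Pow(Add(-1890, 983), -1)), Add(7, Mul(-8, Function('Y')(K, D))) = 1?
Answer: Rational(206313, 3628) ≈ 56.867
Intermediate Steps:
Function('Y')(K, D) = Rational(3, 4) (Function('Y')(K, D) = Add(Rational(7, 8), Mul(Rational(-1, 8), 1)) = Add(Rational(7, 8), Rational(-1, 8)) = Rational(3, 4))
z = Rational(1920, 907) (z = Mul(-2, Mul(Add(-863, 1823), Pow(Add(-1890, 983), -1))) = Mul(-2, Mul(960, Pow(-907, -1))) = Mul(-2, Mul(960, Rational(-1, 907))) = Mul(-2, Rational(-960, 907)) = Rational(1920, 907) ≈ 2.1169)
Q = Rational(-219, 4) (Q = Mul(-73, Rational(3, 4)) = Rational(-219, 4) ≈ -54.750)
Add(z, Mul(-1, Q)) = Add(Rational(1920, 907), Mul(-1, Rational(-219, 4))) = Add(Rational(1920, 907), Rational(219, 4)) = Rational(206313, 3628)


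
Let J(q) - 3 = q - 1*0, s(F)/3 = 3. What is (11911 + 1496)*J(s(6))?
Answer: 160884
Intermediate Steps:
s(F) = 9 (s(F) = 3*3 = 9)
J(q) = 3 + q (J(q) = 3 + (q - 1*0) = 3 + (q + 0) = 3 + q)
(11911 + 1496)*J(s(6)) = (11911 + 1496)*(3 + 9) = 13407*12 = 160884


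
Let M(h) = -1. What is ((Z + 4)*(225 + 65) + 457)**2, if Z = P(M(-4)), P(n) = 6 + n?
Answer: 9406489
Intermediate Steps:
Z = 5 (Z = 6 - 1 = 5)
((Z + 4)*(225 + 65) + 457)**2 = ((5 + 4)*(225 + 65) + 457)**2 = (9*290 + 457)**2 = (2610 + 457)**2 = 3067**2 = 9406489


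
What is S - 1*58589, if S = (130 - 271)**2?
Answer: -38708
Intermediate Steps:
S = 19881 (S = (-141)**2 = 19881)
S - 1*58589 = 19881 - 1*58589 = 19881 - 58589 = -38708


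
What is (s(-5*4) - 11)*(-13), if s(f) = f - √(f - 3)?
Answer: 403 + 13*I*√23 ≈ 403.0 + 62.346*I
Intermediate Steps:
s(f) = f - √(-3 + f)
(s(-5*4) - 11)*(-13) = ((-5*4 - √(-3 - 5*4)) - 11)*(-13) = ((-20 - √(-3 - 20)) - 11)*(-13) = ((-20 - √(-23)) - 11)*(-13) = ((-20 - I*√23) - 11)*(-13) = (-31 - I*√23)*(-13) = 403 + 13*I*√23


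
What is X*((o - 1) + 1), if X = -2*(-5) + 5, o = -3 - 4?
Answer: -105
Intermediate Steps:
o = -7
X = 15 (X = 10 + 5 = 15)
X*((o - 1) + 1) = 15*((-7 - 1) + 1) = 15*(-8 + 1) = 15*(-7) = -105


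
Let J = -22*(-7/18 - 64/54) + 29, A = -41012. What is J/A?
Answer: -859/553662 ≈ -0.0015515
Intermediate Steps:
J = 1718/27 (J = -22*(-7*1/18 - 64*1/54) + 29 = -22*(-7/18 - 32/27) + 29 = -22*(-85/54) + 29 = 935/27 + 29 = 1718/27 ≈ 63.630)
J/A = (1718/27)/(-41012) = (1718/27)*(-1/41012) = -859/553662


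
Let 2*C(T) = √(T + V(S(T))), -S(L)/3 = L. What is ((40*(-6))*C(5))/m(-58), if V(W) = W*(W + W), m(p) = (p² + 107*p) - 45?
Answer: 120*√455/2887 ≈ 0.88663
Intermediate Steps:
S(L) = -3*L
m(p) = -45 + p² + 107*p
V(W) = 2*W² (V(W) = W*(2*W) = 2*W²)
C(T) = √(T + 18*T²)/2 (C(T) = √(T + 2*(-3*T)²)/2 = √(T + 2*(9*T²))/2 = √(T + 18*T²)/2)
((40*(-6))*C(5))/m(-58) = ((40*(-6))*(√(5*(1 + 18*5))/2))/(-45 + (-58)² + 107*(-58)) = (-120*√(5*(1 + 90)))/(-45 + 3364 - 6206) = -120*√(5*91)/(-2887) = -120*√455*(-1/2887) = 120*√455/2887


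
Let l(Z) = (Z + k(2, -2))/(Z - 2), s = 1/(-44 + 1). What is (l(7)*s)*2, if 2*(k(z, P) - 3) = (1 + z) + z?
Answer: -5/43 ≈ -0.11628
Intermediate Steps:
k(z, P) = 7/2 + z (k(z, P) = 3 + ((1 + z) + z)/2 = 3 + (1 + 2*z)/2 = 3 + (1/2 + z) = 7/2 + z)
s = -1/43 (s = 1/(-43) = -1/43 ≈ -0.023256)
l(Z) = (11/2 + Z)/(-2 + Z) (l(Z) = (Z + (7/2 + 2))/(Z - 2) = (Z + 11/2)/(-2 + Z) = (11/2 + Z)/(-2 + Z))
(l(7)*s)*2 = (((11/2 + 7)/(-2 + 7))*(-1/43))*2 = (((25/2)/5)*(-1/43))*2 = (((1/5)*(25/2))*(-1/43))*2 = ((5/2)*(-1/43))*2 = -5/86*2 = -5/43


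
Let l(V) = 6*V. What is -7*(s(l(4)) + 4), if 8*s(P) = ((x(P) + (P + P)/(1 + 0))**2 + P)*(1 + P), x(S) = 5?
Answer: -495999/8 ≈ -62000.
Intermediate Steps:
s(P) = (1 + P)*(P + (5 + 2*P)**2)/8 (s(P) = (((5 + (P + P)/(1 + 0))**2 + P)*(1 + P))/8 = (((5 + (2*P)/1)**2 + P)*(1 + P))/8 = (((5 + (2*P)*1)**2 + P)*(1 + P))/8 = (((5 + 2*P)**2 + P)*(1 + P))/8 = ((P + (5 + 2*P)**2)*(1 + P))/8 = ((1 + P)*(P + (5 + 2*P)**2))/8 = (1 + P)*(P + (5 + 2*P)**2)/8)
-7*(s(l(4)) + 4) = -7*((25/8 + (6*4)**3/2 + 23*(6*4)/4 + 25*(6*4)**2/8) + 4) = -7*((25/8 + (1/2)*24**3 + (23/4)*24 + (25/8)*24**2) + 4) = -7*((25/8 + (1/2)*13824 + 138 + (25/8)*576) + 4) = -7*((25/8 + 6912 + 138 + 1800) + 4) = -7*(70825/8 + 4) = -7*70857/8 = -495999/8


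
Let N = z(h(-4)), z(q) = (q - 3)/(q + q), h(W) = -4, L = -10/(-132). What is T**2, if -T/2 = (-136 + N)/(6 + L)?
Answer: 1272562929/643204 ≈ 1978.5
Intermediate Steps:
L = 5/66 (L = -10*(-1/132) = 5/66 ≈ 0.075758)
z(q) = (-3 + q)/(2*q) (z(q) = (-3 + q)/((2*q)) = (-3 + q)*(1/(2*q)) = (-3 + q)/(2*q))
N = 7/8 (N = (1/2)*(-3 - 4)/(-4) = (1/2)*(-1/4)*(-7) = 7/8 ≈ 0.87500)
T = 35673/802 (T = -2*(-136 + 7/8)/(6 + 5/66) = -(-1081)/(4*401/66) = -(-1081)*66/(4*401) = -2*(-35673/1604) = 35673/802 ≈ 44.480)
T**2 = (35673/802)**2 = 1272562929/643204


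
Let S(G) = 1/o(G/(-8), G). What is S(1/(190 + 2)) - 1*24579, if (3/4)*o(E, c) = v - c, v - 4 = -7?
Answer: -14182227/577 ≈ -24579.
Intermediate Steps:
v = -3 (v = 4 - 7 = -3)
o(E, c) = -4 - 4*c/3 (o(E, c) = 4*(-3 - c)/3 = -4 - 4*c/3)
S(G) = 1/(-4 - 4*G/3)
S(1/(190 + 2)) - 1*24579 = -3/(12 + 4/(190 + 2)) - 1*24579 = -3/(12 + 4/192) - 24579 = -3/(12 + 4*(1/192)) - 24579 = -3/(12 + 1/48) - 24579 = -3/577/48 - 24579 = -3*48/577 - 24579 = -144/577 - 24579 = -14182227/577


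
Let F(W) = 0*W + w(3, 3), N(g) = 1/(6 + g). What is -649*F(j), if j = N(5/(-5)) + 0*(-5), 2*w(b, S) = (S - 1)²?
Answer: -1298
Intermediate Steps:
w(b, S) = (-1 + S)²/2 (w(b, S) = (S - 1)²/2 = (-1 + S)²/2)
j = ⅕ (j = 1/(6 + 5/(-5)) + 0*(-5) = 1/(6 + 5*(-⅕)) + 0 = 1/(6 - 1) + 0 = 1/5 + 0 = ⅕ + 0 = ⅕ ≈ 0.20000)
F(W) = 2 (F(W) = 0*W + (-1 + 3)²/2 = 0 + (½)*2² = 0 + (½)*4 = 0 + 2 = 2)
-649*F(j) = -649*2 = -1298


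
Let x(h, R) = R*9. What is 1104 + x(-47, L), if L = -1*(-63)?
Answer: 1671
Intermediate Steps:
L = 63
x(h, R) = 9*R
1104 + x(-47, L) = 1104 + 9*63 = 1104 + 567 = 1671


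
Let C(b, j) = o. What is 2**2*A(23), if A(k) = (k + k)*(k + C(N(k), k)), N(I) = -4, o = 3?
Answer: 4784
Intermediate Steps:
C(b, j) = 3
A(k) = 2*k*(3 + k) (A(k) = (k + k)*(k + 3) = (2*k)*(3 + k) = 2*k*(3 + k))
2**2*A(23) = 2**2*(2*23*(3 + 23)) = 4*(2*23*26) = 4*1196 = 4784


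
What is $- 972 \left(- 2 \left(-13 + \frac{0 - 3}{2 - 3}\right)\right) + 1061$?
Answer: $-18379$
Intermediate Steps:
$- 972 \left(- 2 \left(-13 + \frac{0 - 3}{2 - 3}\right)\right) + 1061 = - 972 \left(- 2 \left(-13 - \frac{3}{-1}\right)\right) + 1061 = - 972 \left(- 2 \left(-13 - -3\right)\right) + 1061 = - 972 \left(- 2 \left(-13 + 3\right)\right) + 1061 = - 972 \left(\left(-2\right) \left(-10\right)\right) + 1061 = \left(-972\right) 20 + 1061 = -19440 + 1061 = -18379$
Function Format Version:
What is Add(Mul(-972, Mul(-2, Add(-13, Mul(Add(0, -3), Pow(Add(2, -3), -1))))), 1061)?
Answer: -18379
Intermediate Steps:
Add(Mul(-972, Mul(-2, Add(-13, Mul(Add(0, -3), Pow(Add(2, -3), -1))))), 1061) = Add(Mul(-972, Mul(-2, Add(-13, Mul(-3, Pow(-1, -1))))), 1061) = Add(Mul(-972, Mul(-2, Add(-13, Mul(-3, -1)))), 1061) = Add(Mul(-972, Mul(-2, Add(-13, 3))), 1061) = Add(Mul(-972, Mul(-2, -10)), 1061) = Add(Mul(-972, 20), 1061) = Add(-19440, 1061) = -18379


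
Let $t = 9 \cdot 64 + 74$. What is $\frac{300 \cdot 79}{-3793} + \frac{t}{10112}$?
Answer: $- \frac{118594475}{19177408} \approx -6.1841$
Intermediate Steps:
$t = 650$ ($t = 576 + 74 = 650$)
$\frac{300 \cdot 79}{-3793} + \frac{t}{10112} = \frac{300 \cdot 79}{-3793} + \frac{650}{10112} = 23700 \left(- \frac{1}{3793}\right) + 650 \cdot \frac{1}{10112} = - \frac{23700}{3793} + \frac{325}{5056} = - \frac{118594475}{19177408}$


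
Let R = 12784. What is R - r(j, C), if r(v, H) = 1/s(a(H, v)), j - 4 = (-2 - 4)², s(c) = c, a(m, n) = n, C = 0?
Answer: 511359/40 ≈ 12784.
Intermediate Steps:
j = 40 (j = 4 + (-2 - 4)² = 4 + (-6)² = 4 + 36 = 40)
r(v, H) = 1/v
R - r(j, C) = 12784 - 1/40 = 511359/40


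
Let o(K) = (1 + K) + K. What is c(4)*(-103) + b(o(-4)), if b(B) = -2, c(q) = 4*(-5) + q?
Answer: 1646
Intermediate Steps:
o(K) = 1 + 2*K
c(q) = -20 + q
c(4)*(-103) + b(o(-4)) = (-20 + 4)*(-103) - 2 = -16*(-103) - 2 = 1648 - 2 = 1646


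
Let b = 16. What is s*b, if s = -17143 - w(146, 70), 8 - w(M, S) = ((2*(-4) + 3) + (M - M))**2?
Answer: -274016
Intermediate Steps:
w(M, S) = -17 (w(M, S) = 8 - ((2*(-4) + 3) + (M - M))**2 = 8 - ((-8 + 3) + 0)**2 = 8 - (-5 + 0)**2 = 8 - 1*(-5)**2 = 8 - 1*25 = 8 - 25 = -17)
s = -17126 (s = -17143 - 1*(-17) = -17143 + 17 = -17126)
s*b = -17126*16 = -274016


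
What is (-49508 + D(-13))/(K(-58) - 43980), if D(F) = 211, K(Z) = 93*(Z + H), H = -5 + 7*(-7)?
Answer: 49297/54396 ≈ 0.90626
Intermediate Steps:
H = -54 (H = -5 - 49 = -54)
K(Z) = -5022 + 93*Z (K(Z) = 93*(Z - 54) = 93*(-54 + Z) = -5022 + 93*Z)
(-49508 + D(-13))/(K(-58) - 43980) = (-49508 + 211)/((-5022 + 93*(-58)) - 43980) = -49297/((-5022 - 5394) - 43980) = -49297/(-10416 - 43980) = -49297/(-54396) = -49297*(-1/54396) = 49297/54396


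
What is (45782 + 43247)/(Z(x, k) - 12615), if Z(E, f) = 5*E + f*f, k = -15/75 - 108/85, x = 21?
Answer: -25729381/3614765 ≈ -7.1179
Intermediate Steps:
k = -25/17 (k = -15*1/75 - 108*1/85 = -⅕ - 108/85 = -25/17 ≈ -1.4706)
Z(E, f) = f² + 5*E (Z(E, f) = 5*E + f² = f² + 5*E)
(45782 + 43247)/(Z(x, k) - 12615) = (45782 + 43247)/(((-25/17)² + 5*21) - 12615) = 89029/((625/289 + 105) - 12615) = 89029/(30970/289 - 12615) = 89029/(-3614765/289) = 89029*(-289/3614765) = -25729381/3614765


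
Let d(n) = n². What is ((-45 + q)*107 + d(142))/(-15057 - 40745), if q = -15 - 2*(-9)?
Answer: -7835/27901 ≈ -0.28081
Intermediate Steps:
q = 3 (q = -15 - 1*(-18) = -15 + 18 = 3)
((-45 + q)*107 + d(142))/(-15057 - 40745) = ((-45 + 3)*107 + 142²)/(-15057 - 40745) = (-42*107 + 20164)/(-55802) = (-4494 + 20164)*(-1/55802) = 15670*(-1/55802) = -7835/27901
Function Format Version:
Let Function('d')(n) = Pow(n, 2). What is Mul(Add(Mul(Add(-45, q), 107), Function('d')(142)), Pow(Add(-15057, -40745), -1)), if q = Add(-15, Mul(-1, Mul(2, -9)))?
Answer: Rational(-7835, 27901) ≈ -0.28081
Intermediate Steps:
q = 3 (q = Add(-15, Mul(-1, -18)) = Add(-15, 18) = 3)
Mul(Add(Mul(Add(-45, q), 107), Function('d')(142)), Pow(Add(-15057, -40745), -1)) = Mul(Add(Mul(Add(-45, 3), 107), Pow(142, 2)), Pow(Add(-15057, -40745), -1)) = Mul(Add(Mul(-42, 107), 20164), Pow(-55802, -1)) = Mul(Add(-4494, 20164), Rational(-1, 55802)) = Mul(15670, Rational(-1, 55802)) = Rational(-7835, 27901)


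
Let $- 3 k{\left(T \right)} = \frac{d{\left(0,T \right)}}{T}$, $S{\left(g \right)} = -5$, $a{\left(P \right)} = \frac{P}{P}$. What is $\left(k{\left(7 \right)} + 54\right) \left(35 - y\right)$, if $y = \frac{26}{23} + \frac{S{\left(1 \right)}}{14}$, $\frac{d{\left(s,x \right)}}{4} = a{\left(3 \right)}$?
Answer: $\frac{6226865}{3381} \approx 1841.7$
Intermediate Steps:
$a{\left(P \right)} = 1$
$d{\left(s,x \right)} = 4$ ($d{\left(s,x \right)} = 4 \cdot 1 = 4$)
$y = \frac{249}{322}$ ($y = \frac{26}{23} - \frac{5}{14} = \frac{249}{322} \approx 0.77329$)
$k{\left(T \right)} = - \frac{4}{3 T}$ ($k{\left(T \right)} = - \frac{4 \frac{1}{T}}{3} = - \frac{4}{3 T}$)
$\left(k{\left(7 \right)} + 54\right) \left(35 - y\right) = \left(- \frac{4}{3 \cdot 7} + 54\right) \left(35 - \frac{249}{322}\right) = \left(\left(- \frac{4}{3}\right) \frac{1}{7} + 54\right) \left(35 - \frac{249}{322}\right) = \left(- \frac{4}{21} + 54\right) \frac{11021}{322} = \frac{1130}{21} \cdot \frac{11021}{322} = \frac{6226865}{3381}$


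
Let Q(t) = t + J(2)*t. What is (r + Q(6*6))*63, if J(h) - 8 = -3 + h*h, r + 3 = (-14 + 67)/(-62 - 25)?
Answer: 651126/29 ≈ 22453.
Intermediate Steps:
r = -314/87 (r = -3 + (-14 + 67)/(-62 - 25) = -3 + 53/(-87) = -3 + 53*(-1/87) = -3 - 53/87 = -314/87 ≈ -3.6092)
J(h) = 5 + h² (J(h) = 8 + (-3 + h*h) = 8 + (-3 + h²) = 5 + h²)
Q(t) = 10*t (Q(t) = t + (5 + 2²)*t = t + (5 + 4)*t = t + 9*t = 10*t)
(r + Q(6*6))*63 = (-314/87 + 10*(6*6))*63 = (-314/87 + 10*36)*63 = (-314/87 + 360)*63 = (31006/87)*63 = 651126/29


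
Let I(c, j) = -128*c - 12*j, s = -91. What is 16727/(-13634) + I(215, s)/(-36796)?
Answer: -63791835/125419166 ≈ -0.50863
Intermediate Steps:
16727/(-13634) + I(215, s)/(-36796) = 16727/(-13634) + (-128*215 - 12*(-91))/(-36796) = 16727*(-1/13634) + (-27520 + 1092)*(-1/36796) = -16727/13634 - 26428*(-1/36796) = -16727/13634 + 6607/9199 = -63791835/125419166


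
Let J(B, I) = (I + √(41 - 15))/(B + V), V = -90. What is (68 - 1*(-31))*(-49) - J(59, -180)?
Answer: -150561/31 + √26/31 ≈ -4856.6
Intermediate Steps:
J(B, I) = (I + √26)/(-90 + B) (J(B, I) = (I + √(41 - 15))/(B - 90) = (I + √26)/(-90 + B))
(68 - 1*(-31))*(-49) - J(59, -180) = (68 - 1*(-31))*(-49) - (-180 + √26)/(-90 + 59) = (68 + 31)*(-49) - (-180 + √26)/(-31) = 99*(-49) - (-1)*(-180 + √26)/31 = -4851 - (180/31 - √26/31) = -4851 + (-180/31 + √26/31) = -150561/31 + √26/31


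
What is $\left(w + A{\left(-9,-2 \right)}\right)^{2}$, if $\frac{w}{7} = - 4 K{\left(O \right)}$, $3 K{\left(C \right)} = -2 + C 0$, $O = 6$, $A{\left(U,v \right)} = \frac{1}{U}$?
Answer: $\frac{27889}{81} \approx 344.31$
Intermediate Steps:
$K{\left(C \right)} = - \frac{2}{3}$ ($K{\left(C \right)} = \frac{-2 + C 0}{3} = \frac{-2 + 0}{3} = \frac{1}{3} \left(-2\right) = - \frac{2}{3}$)
$w = \frac{56}{3}$ ($w = 7 \left(\left(-4\right) \left(- \frac{2}{3}\right)\right) = 7 \cdot \frac{8}{3} = \frac{56}{3} \approx 18.667$)
$\left(w + A{\left(-9,-2 \right)}\right)^{2} = \left(\frac{56}{3} + \frac{1}{-9}\right)^{2} = \left(\frac{56}{3} - \frac{1}{9}\right)^{2} = \left(\frac{167}{9}\right)^{2} = \frac{27889}{81}$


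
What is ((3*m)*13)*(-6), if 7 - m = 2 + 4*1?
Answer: -234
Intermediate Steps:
m = 1 (m = 7 - (2 + 4*1) = 7 - (2 + 4) = 7 - 1*6 = 7 - 6 = 1)
((3*m)*13)*(-6) = ((3*1)*13)*(-6) = (3*13)*(-6) = 39*(-6) = -234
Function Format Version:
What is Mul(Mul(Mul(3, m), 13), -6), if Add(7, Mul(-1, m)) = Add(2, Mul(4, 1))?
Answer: -234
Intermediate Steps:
m = 1 (m = Add(7, Mul(-1, Add(2, Mul(4, 1)))) = Add(7, Mul(-1, Add(2, 4))) = Add(7, Mul(-1, 6)) = Add(7, -6) = 1)
Mul(Mul(Mul(3, m), 13), -6) = Mul(Mul(Mul(3, 1), 13), -6) = Mul(Mul(3, 13), -6) = Mul(39, -6) = -234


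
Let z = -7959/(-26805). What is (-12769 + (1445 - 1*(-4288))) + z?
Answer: -62864007/8935 ≈ -7035.7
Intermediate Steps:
z = 2653/8935 (z = -7959*(-1/26805) = 2653/8935 ≈ 0.29692)
(-12769 + (1445 - 1*(-4288))) + z = (-12769 + (1445 - 1*(-4288))) + 2653/8935 = (-12769 + (1445 + 4288)) + 2653/8935 = (-12769 + 5733) + 2653/8935 = -7036 + 2653/8935 = -62864007/8935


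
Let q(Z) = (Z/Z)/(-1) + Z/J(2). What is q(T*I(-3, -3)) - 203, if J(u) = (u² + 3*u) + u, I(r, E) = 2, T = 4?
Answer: -610/3 ≈ -203.33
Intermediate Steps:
J(u) = u² + 4*u
q(Z) = -1 + Z/12 (q(Z) = (Z/Z)/(-1) + Z/((2*(4 + 2))) = 1*(-1) + Z/((2*6)) = -1 + Z/12)
q(T*I(-3, -3)) - 203 = (-1 + (4*2)/12) - 203 = (-1 + (1/12)*8) - 203 = (-1 + ⅔) - 203 = -⅓ - 203 = -610/3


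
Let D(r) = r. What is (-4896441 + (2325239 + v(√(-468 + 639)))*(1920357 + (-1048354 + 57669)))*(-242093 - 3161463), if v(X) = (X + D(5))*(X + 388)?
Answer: -7364162592060291004 - 3730580851372128*√19 ≈ -7.3804e+18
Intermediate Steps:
v(X) = (5 + X)*(388 + X) (v(X) = (X + 5)*(X + 388) = (5 + X)*(388 + X))
(-4896441 + (2325239 + v(√(-468 + 639)))*(1920357 + (-1048354 + 57669)))*(-242093 - 3161463) = (-4896441 + (2325239 + (1940 + (√(-468 + 639))² + 393*√(-468 + 639)))*(1920357 + (-1048354 + 57669)))*(-242093 - 3161463) = (-4896441 + (2325239 + (1940 + (√171)² + 393*√171))*(1920357 - 990685))*(-3403556) = (-4896441 + (2325239 + (1940 + (3*√19)² + 393*(3*√19)))*929672)*(-3403556) = (-4896441 + (2325239 + (1940 + 171 + 1179*√19))*929672)*(-3403556) = (-4896441 + (2325239 + (2111 + 1179*√19))*929672)*(-3403556) = (-4896441 + (2327350 + 1179*√19)*929672)*(-3403556) = (-4896441 + (2163672129200 + 1096083288*√19))*(-3403556) = (2163667232759 + 1096083288*√19)*(-3403556) = -7364162592060291004 - 3730580851372128*√19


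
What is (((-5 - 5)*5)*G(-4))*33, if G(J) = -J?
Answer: -6600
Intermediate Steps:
(((-5 - 5)*5)*G(-4))*33 = (((-5 - 5)*5)*(-1*(-4)))*33 = (-10*5*4)*33 = -50*4*33 = -200*33 = -6600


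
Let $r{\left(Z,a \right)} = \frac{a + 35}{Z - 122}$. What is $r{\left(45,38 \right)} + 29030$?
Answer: $\frac{2235237}{77} \approx 29029.0$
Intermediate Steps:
$r{\left(Z,a \right)} = \frac{35 + a}{-122 + Z}$
$r{\left(45,38 \right)} + 29030 = \frac{35 + 38}{-122 + 45} + 29030 = \frac{1}{-77} \cdot 73 + 29030 = \left(- \frac{1}{77}\right) 73 + 29030 = - \frac{73}{77} + 29030 = \frac{2235237}{77}$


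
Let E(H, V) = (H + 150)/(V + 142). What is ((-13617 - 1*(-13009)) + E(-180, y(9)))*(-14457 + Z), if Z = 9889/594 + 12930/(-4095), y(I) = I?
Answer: 3259119622195/371007 ≈ 8.7845e+6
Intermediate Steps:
E(H, V) = (150 + H)/(142 + V)
Z = 66293/4914 (Z = 9889*(1/594) + 12930*(-1/4095) = 899/54 - 862/273 = 66293/4914 ≈ 13.491)
((-13617 - 1*(-13009)) + E(-180, y(9)))*(-14457 + Z) = ((-13617 - 1*(-13009)) + (150 - 180)/(142 + 9))*(-14457 + 66293/4914) = ((-13617 + 13009) - 30/151)*(-70975405/4914) = (-608 + (1/151)*(-30))*(-70975405/4914) = (-608 - 30/151)*(-70975405/4914) = -91838/151*(-70975405/4914) = 3259119622195/371007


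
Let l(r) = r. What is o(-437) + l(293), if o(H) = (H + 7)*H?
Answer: 188203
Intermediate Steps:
o(H) = H*(7 + H) (o(H) = (7 + H)*H = H*(7 + H))
o(-437) + l(293) = -437*(7 - 437) + 293 = -437*(-430) + 293 = 187910 + 293 = 188203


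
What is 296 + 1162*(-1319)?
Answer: -1532382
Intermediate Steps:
296 + 1162*(-1319) = 296 - 1532678 = -1532382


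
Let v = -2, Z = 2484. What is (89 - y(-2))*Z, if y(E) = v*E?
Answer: 211140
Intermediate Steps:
y(E) = -2*E
(89 - y(-2))*Z = (89 - (-2)*(-2))*2484 = (89 - 1*4)*2484 = (89 - 4)*2484 = 85*2484 = 211140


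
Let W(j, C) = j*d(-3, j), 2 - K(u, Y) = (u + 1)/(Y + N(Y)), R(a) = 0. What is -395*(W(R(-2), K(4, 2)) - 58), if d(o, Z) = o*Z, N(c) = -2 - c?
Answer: 22910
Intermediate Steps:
d(o, Z) = Z*o
K(u, Y) = 5/2 + u/2 (K(u, Y) = 2 - (u + 1)/(Y + (-2 - Y)) = 2 - (1 + u)/(-2) = 2 - (1 + u)*(-1)/2 = 2 - (-1/2 - u/2) = 2 + (1/2 + u/2) = 5/2 + u/2)
W(j, C) = -3*j**2 (W(j, C) = j*(j*(-3)) = j*(-3*j) = -3*j**2)
-395*(W(R(-2), K(4, 2)) - 58) = -395*(-3*0**2 - 58) = -395*(-3*0 - 58) = -395*(0 - 58) = -395*(-58) = 22910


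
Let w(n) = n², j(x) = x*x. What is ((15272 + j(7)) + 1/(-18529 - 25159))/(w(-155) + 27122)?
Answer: 669343847/2234510136 ≈ 0.29955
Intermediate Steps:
j(x) = x²
((15272 + j(7)) + 1/(-18529 - 25159))/(w(-155) + 27122) = ((15272 + 7²) + 1/(-18529 - 25159))/((-155)² + 27122) = ((15272 + 49) + 1/(-43688))/(24025 + 27122) = (15321 - 1/43688)/51147 = (669343847/43688)*(1/51147) = 669343847/2234510136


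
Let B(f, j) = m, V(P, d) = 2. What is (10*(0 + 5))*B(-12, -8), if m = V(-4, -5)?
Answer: 100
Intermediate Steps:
m = 2
B(f, j) = 2
(10*(0 + 5))*B(-12, -8) = (10*(0 + 5))*2 = (10*5)*2 = 50*2 = 100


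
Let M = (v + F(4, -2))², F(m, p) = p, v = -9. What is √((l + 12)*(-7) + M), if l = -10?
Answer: √107 ≈ 10.344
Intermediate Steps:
M = 121 (M = (-9 - 2)² = (-11)² = 121)
√((l + 12)*(-7) + M) = √((-10 + 12)*(-7) + 121) = √(2*(-7) + 121) = √(-14 + 121) = √107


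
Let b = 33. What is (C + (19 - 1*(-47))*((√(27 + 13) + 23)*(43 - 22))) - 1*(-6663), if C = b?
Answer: 38574 + 2772*√10 ≈ 47340.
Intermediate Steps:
C = 33
(C + (19 - 1*(-47))*((√(27 + 13) + 23)*(43 - 22))) - 1*(-6663) = (33 + (19 - 1*(-47))*((√(27 + 13) + 23)*(43 - 22))) - 1*(-6663) = (33 + (19 + 47)*((√40 + 23)*21)) + 6663 = (33 + 66*((2*√10 + 23)*21)) + 6663 = (33 + 66*((23 + 2*√10)*21)) + 6663 = (33 + 66*(483 + 42*√10)) + 6663 = (33 + (31878 + 2772*√10)) + 6663 = (31911 + 2772*√10) + 6663 = 38574 + 2772*√10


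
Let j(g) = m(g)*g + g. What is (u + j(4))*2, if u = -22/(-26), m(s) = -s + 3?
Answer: 22/13 ≈ 1.6923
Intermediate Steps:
m(s) = 3 - s
u = 11/13 (u = -22*(-1/26) = 11/13 ≈ 0.84615)
j(g) = g + g*(3 - g) (j(g) = (3 - g)*g + g = g*(3 - g) + g = g + g*(3 - g))
(u + j(4))*2 = (11/13 + 4*(4 - 1*4))*2 = (11/13 + 4*(4 - 4))*2 = (11/13 + 4*0)*2 = (11/13 + 0)*2 = (11/13)*2 = 22/13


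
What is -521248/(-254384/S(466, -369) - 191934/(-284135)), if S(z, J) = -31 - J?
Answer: 962681203120/1388740849 ≈ 693.20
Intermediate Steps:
-521248/(-254384/S(466, -369) - 191934/(-284135)) = -521248/(-254384/(-31 - 1*(-369)) - 191934/(-284135)) = -521248/(-254384/(-31 + 369) - 191934*(-1/284135)) = -521248/(-254384/338 + 191934/284135) = -521248/(-254384*1/338 + 191934/284135) = -521248/(-9784/13 + 191934/284135) = -521248/(-2777481698/3693755) = -521248*(-3693755/2777481698) = 962681203120/1388740849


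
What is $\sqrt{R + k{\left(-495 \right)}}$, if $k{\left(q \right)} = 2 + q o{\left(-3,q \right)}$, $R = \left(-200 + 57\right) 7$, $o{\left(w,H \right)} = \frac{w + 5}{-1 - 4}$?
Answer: $3 i \sqrt{89} \approx 28.302 i$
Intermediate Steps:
$o{\left(w,H \right)} = -1 - \frac{w}{5}$ ($o{\left(w,H \right)} = \frac{5 + w}{-5} = \left(5 + w\right) \left(- \frac{1}{5}\right) = -1 - \frac{w}{5}$)
$R = -1001$ ($R = \left(-143\right) 7 = -1001$)
$k{\left(q \right)} = 2 - \frac{2 q}{5}$ ($k{\left(q \right)} = 2 + q \left(-1 - - \frac{3}{5}\right) = 2 + q \left(-1 + \frac{3}{5}\right) = 2 + q \left(- \frac{2}{5}\right) = 2 - \frac{2 q}{5}$)
$\sqrt{R + k{\left(-495 \right)}} = \sqrt{-1001 + \left(2 - -198\right)} = \sqrt{-1001 + \left(2 + 198\right)} = \sqrt{-1001 + 200} = \sqrt{-801} = 3 i \sqrt{89}$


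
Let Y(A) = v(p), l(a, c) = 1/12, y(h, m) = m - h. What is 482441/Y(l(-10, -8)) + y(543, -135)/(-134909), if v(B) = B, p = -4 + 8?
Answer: 65085635581/539636 ≈ 1.2061e+5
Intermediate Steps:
l(a, c) = 1/12
p = 4
Y(A) = 4
482441/Y(l(-10, -8)) + y(543, -135)/(-134909) = 482441/4 + (-135 - 1*543)/(-134909) = 482441*(¼) + (-135 - 543)*(-1/134909) = 482441/4 - 678*(-1/134909) = 482441/4 + 678/134909 = 65085635581/539636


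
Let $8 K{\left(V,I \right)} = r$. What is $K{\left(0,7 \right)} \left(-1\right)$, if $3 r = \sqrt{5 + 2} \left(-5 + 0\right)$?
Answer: $\frac{5 \sqrt{7}}{24} \approx 0.5512$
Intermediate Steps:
$r = - \frac{5 \sqrt{7}}{3}$ ($r = \frac{\sqrt{5 + 2} \left(-5 + 0\right)}{3} = \frac{\sqrt{7} \left(-5\right)}{3} = \frac{\left(-5\right) \sqrt{7}}{3} = - \frac{5 \sqrt{7}}{3} \approx -4.4096$)
$K{\left(V,I \right)} = - \frac{5 \sqrt{7}}{24}$ ($K{\left(V,I \right)} = \frac{\left(- \frac{5}{3}\right) \sqrt{7}}{8} = - \frac{5 \sqrt{7}}{24}$)
$K{\left(0,7 \right)} \left(-1\right) = - \frac{5 \sqrt{7}}{24} \left(-1\right) = \frac{5 \sqrt{7}}{24}$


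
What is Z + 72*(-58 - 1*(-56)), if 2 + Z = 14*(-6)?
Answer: -230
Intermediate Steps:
Z = -86 (Z = -2 + 14*(-6) = -2 - 84 = -86)
Z + 72*(-58 - 1*(-56)) = -86 + 72*(-58 - 1*(-56)) = -86 + 72*(-58 + 56) = -86 + 72*(-2) = -86 - 144 = -230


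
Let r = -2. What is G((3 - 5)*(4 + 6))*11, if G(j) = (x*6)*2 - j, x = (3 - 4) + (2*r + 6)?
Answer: 352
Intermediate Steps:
x = 1 (x = (3 - 4) + (2*(-2) + 6) = -1 + (-4 + 6) = -1 + 2 = 1)
G(j) = 12 - j (G(j) = (1*6)*2 - j = 6*2 - j = 12 - j)
G((3 - 5)*(4 + 6))*11 = (12 - (3 - 5)*(4 + 6))*11 = (12 - (-2)*10)*11 = (12 - 1*(-20))*11 = (12 + 20)*11 = 32*11 = 352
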